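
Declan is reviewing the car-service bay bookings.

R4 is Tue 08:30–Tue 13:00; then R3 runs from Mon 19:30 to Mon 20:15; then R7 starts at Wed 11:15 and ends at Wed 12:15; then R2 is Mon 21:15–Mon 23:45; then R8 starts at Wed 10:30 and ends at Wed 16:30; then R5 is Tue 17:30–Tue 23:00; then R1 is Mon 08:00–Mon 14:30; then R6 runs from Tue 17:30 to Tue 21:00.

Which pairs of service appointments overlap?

Sorted by start: R1, R3, R2, R4, R5, R6, R8, R7.
R3 starts after R1 ends, so R1 has no further overlaps.
R2 starts after R3 ends, so R3 has no further overlaps.
R4 starts after R2 ends, so R2 has no further overlaps.
R5 starts after R4 ends, so R4 has no further overlaps.
R6 starts before R5 ends → R5 and R6 overlap.
R8 starts after R5 ends, so R5 has no further overlaps.
R8 starts after R6 ends, so R6 has no further overlaps.
R7 starts before R8 ends → R8 and R7 overlap.

R5 & R6, R7 & R8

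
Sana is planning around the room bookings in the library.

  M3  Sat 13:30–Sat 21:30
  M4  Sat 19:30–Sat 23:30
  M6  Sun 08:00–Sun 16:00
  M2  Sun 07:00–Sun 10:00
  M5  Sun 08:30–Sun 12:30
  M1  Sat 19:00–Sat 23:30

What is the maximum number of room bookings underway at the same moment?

3

Sweep the timeline, counting +1 at each start and −1 at each end (ends before starts at a tie):
Sat 13:30 start M3 → 1
Sat 19:00 start M1 → 2
Sat 19:30 start M4 → 3
Sat 21:30 end M3 → 2
Sat 23:30 end M1 → 1
Sat 23:30 end M4 → 0
Sun 07:00 start M2 → 1
Sun 08:00 start M6 → 2
Sun 08:30 start M5 → 3
Sun 10:00 end M2 → 2
Sun 12:30 end M5 → 1
Sun 16:00 end M6 → 0
Peak is 3, at Sat 19:30 (M1, M3, M4).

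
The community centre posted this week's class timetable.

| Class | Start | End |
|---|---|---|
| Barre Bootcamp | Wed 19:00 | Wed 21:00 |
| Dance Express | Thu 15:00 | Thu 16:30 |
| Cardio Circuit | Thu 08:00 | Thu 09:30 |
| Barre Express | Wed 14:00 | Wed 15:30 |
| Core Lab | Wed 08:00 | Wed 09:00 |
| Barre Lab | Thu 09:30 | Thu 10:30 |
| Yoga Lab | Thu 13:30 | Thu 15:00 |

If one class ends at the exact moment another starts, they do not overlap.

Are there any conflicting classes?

No

Sorted by start: Core Lab, Barre Express, Barre Bootcamp, Cardio Circuit, Barre Lab, Yoga Lab, Dance Express.
Barre Express starts after Core Lab ends; Core Lab is clear from here.
Barre Bootcamp starts after Barre Express ends; Barre Express is clear from here.
Cardio Circuit starts after Barre Bootcamp ends; Barre Bootcamp is clear from here.
Barre Lab starts exactly when Cardio Circuit ends (back-to-back, no overlap); Cardio Circuit is clear from here.
Yoga Lab starts after Barre Lab ends; Barre Lab is clear from here.
Dance Express starts exactly when Yoga Lab ends (back-to-back, no overlap).
Every pair is clear; the schedule has no overlaps.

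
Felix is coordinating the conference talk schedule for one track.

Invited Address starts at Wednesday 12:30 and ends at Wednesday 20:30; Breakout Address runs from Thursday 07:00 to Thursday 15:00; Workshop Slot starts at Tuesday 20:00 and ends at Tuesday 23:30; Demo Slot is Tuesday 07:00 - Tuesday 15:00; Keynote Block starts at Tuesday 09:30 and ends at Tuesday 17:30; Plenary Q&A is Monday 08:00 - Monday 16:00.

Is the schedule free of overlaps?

Check each pair: they overlap iff neither finishes before the other starts.
Sorted by start: Plenary Q&A, Demo Slot, Keynote Block, Workshop Slot, Invited Address, Breakout Address.
Demo Slot starts after Plenary Q&A ends — done with Plenary Q&A.
Keynote Block starts before Demo Slot ends → Demo Slot and Keynote Block overlap.
That's a conflict, so the schedule is not conflict-free.

No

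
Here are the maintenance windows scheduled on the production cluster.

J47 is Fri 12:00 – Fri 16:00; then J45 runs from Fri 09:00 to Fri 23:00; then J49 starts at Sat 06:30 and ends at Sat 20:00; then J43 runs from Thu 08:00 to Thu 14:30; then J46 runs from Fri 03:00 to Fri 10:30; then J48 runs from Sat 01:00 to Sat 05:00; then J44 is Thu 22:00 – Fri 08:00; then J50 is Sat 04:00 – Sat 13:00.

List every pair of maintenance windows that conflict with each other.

Two intervals overlap when each starts before the other ends.
Sorted by start: J43, J44, J46, J45, J47, J48, J50, J49.
J44 starts after J43 ends — done with J43.
J46 starts before J44 ends → J44 and J46 overlap.
J45 starts after J44 ends — done with J44.
J45 starts before J46 ends → J46 and J45 overlap.
J47 starts after J46 ends — done with J46.
J47 starts before J45 ends → J45 and J47 overlap.
J48 starts after J45 ends — done with J45.
J48 starts after J47 ends — done with J47.
J50 starts before J48 ends → J48 and J50 overlap.
J49 starts after J48 ends.
J49 starts before J50 ends → J50 and J49 overlap.

J44 & J46, J45 & J46, J45 & J47, J48 & J50, J49 & J50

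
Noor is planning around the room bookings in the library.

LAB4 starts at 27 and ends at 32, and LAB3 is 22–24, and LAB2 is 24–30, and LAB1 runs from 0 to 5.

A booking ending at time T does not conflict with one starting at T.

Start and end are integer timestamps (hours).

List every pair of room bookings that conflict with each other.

LAB2 & LAB4

Check each pair: they overlap iff neither finishes before the other starts.
Sorted by start: LAB1, LAB3, LAB2, LAB4.
LAB3 starts after LAB1 ends, so LAB1 has no further overlaps.
LAB2 starts exactly when LAB3 ends (back-to-back, no overlap), so LAB3 has no further overlaps.
LAB4 starts before LAB2 ends → LAB2 and LAB4 overlap.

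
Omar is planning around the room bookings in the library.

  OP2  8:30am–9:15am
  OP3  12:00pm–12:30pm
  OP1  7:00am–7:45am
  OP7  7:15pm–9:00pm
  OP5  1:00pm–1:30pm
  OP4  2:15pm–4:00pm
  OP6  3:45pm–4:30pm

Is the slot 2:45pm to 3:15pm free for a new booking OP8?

OP1: ends 7:45am at or before OP8 starts 2:45pm → clear.
OP2: ends 9:15am at or before OP8 starts 2:45pm → clear.
OP3: ends 12:30pm at or before OP8 starts 2:45pm → clear.
OP5: ends 1:30pm at or before OP8 starts 2:45pm → clear.
OP4: starts 2:15pm before OP8 ends 3:15pm, and ends 4:00pm after OP8 starts 2:45pm → overlap.
OP6: starts 3:45pm at or after OP8 ends 3:15pm → clear.
OP7: starts 7:15pm at or after OP8 ends 3:15pm → clear.
OP8 overlaps OP4.

No — it overlaps OP4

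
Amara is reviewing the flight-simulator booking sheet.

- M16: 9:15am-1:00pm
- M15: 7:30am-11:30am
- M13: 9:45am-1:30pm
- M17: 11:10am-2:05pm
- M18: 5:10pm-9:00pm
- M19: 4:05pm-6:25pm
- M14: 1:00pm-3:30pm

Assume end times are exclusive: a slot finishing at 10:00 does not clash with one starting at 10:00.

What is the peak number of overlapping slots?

Walk through starts and ends in time order (an end at T is processed before a start at T):
7:30am start M15 → 1
9:15am start M16 → 2
9:45am start M13 → 3
11:10am start M17 → 4
11:30am end M15 → 3
1:00pm end M16 → 2
1:00pm start M14 → 3
1:30pm end M13 → 2
2:05pm end M17 → 1
3:30pm end M14 → 0
4:05pm start M19 → 1
5:10pm start M18 → 2
6:25pm end M19 → 1
9:00pm end M18 → 0
Peak is 4, at 11:10am (M13, M15, M16, M17).

4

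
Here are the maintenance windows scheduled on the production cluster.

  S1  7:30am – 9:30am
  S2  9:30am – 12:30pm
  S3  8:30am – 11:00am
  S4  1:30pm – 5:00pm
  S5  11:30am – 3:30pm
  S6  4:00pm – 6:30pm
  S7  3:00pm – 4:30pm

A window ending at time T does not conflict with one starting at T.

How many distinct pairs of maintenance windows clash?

Sorted by start: S1, S3, S2, S5, S4, S7, S6.
S3 starts before S1 ends → S1 and S3 overlap.
S2 starts exactly when S1 ends (back-to-back, no overlap), so nothing later overlaps S1 either.
S2 starts before S3 ends → S3 and S2 overlap.
S5 starts after S3 ends, so nothing later overlaps S3 either.
S5 starts before S2 ends → S2 and S5 overlap.
S4 starts after S2 ends, so nothing later overlaps S2 either.
S4 starts before S5 ends → S5 and S4 overlap.
S7 starts before S5 ends → S5 and S7 overlap.
S6 starts after S5 ends.
S7 starts before S4 ends → S4 and S7 overlap.
S6 starts before S4 ends → S4 and S6 overlap.
S6 starts before S7 ends → S7 and S6 overlap.
Overlapping pairs: S1 & S3, S2 & S3, S2 & S5, S4 & S5, S4 & S6, S4 & S7, S5 & S7, S6 & S7 — 8 in total.

8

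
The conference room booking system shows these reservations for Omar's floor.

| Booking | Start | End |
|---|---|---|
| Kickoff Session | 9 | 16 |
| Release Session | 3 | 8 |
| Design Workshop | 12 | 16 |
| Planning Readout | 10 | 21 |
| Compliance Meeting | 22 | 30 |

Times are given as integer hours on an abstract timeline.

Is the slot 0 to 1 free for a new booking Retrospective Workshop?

Release Session: starts 3 at or after Retrospective Workshop ends 1 → clear.
Kickoff Session: starts 9 at or after Retrospective Workshop ends 1 → clear.
Planning Readout: starts 10 at or after Retrospective Workshop ends 1 → clear.
Design Workshop: starts 12 at or after Retrospective Workshop ends 1 → clear.
Compliance Meeting: starts 22 at or after Retrospective Workshop ends 1 → clear.

Yes — the slot is free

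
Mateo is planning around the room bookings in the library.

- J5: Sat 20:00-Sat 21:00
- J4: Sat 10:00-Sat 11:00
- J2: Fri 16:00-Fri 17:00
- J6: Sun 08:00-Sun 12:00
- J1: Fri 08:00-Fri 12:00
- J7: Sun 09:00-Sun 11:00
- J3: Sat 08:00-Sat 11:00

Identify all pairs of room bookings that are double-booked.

J3 & J4, J6 & J7

Sorted by start: J1, J2, J3, J4, J5, J6, J7.
J2 starts after J1 ends; J1 is clear from here.
J3 starts after J2 ends; J2 is clear from here.
J4 starts before J3 ends → J3 and J4 overlap.
J5 starts after J3 ends; J3 is clear from here.
J5 starts after J4 ends; J4 is clear from here.
J6 starts after J5 ends; J5 is clear from here.
J7 starts before J6 ends → J6 and J7 overlap.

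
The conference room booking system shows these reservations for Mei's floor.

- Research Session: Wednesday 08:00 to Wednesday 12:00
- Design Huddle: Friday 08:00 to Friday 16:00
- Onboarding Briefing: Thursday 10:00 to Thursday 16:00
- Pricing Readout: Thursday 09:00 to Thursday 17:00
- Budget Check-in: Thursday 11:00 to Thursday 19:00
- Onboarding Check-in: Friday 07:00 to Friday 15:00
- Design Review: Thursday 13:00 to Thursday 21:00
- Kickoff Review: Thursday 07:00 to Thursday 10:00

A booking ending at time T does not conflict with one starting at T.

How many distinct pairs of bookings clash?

Sorted by start: Research Session, Kickoff Review, Pricing Readout, Onboarding Briefing, Budget Check-in, Design Review, Onboarding Check-in, Design Huddle.
Kickoff Review starts after Research Session ends, so nothing later overlaps Research Session either.
Pricing Readout starts before Kickoff Review ends → Kickoff Review and Pricing Readout overlap.
Onboarding Briefing starts exactly when Kickoff Review ends (back-to-back, no overlap), so nothing later overlaps Kickoff Review either.
Onboarding Briefing starts before Pricing Readout ends → Pricing Readout and Onboarding Briefing overlap.
Budget Check-in starts before Pricing Readout ends → Pricing Readout and Budget Check-in overlap.
Design Review starts before Pricing Readout ends → Pricing Readout and Design Review overlap.
Onboarding Check-in starts after Pricing Readout ends, so nothing later overlaps Pricing Readout either.
Budget Check-in starts before Onboarding Briefing ends → Onboarding Briefing and Budget Check-in overlap.
Design Review starts before Onboarding Briefing ends → Onboarding Briefing and Design Review overlap.
Onboarding Check-in starts after Onboarding Briefing ends, so nothing later overlaps Onboarding Briefing either.
Design Review starts before Budget Check-in ends → Budget Check-in and Design Review overlap.
Onboarding Check-in starts after Budget Check-in ends, so nothing later overlaps Budget Check-in either.
Onboarding Check-in starts after Design Review ends, so nothing later overlaps Design Review either.
Design Huddle starts before Onboarding Check-in ends → Onboarding Check-in and Design Huddle overlap.
Overlapping pairs: Budget Check-in & Design Review, Budget Check-in & Onboarding Briefing, Budget Check-in & Pricing Readout, Design Huddle & Onboarding Check-in, Design Review & Onboarding Briefing, Design Review & Pricing Readout, Kickoff Review & Pricing Readout, Onboarding Briefing & Pricing Readout — 8 in total.

8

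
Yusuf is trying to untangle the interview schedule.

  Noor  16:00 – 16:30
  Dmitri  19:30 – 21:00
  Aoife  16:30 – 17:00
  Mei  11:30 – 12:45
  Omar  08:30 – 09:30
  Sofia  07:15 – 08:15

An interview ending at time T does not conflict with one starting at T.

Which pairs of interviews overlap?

Two intervals overlap when each starts before the other ends.
Sorted by start: Sofia, Omar, Mei, Noor, Aoife, Dmitri.
Omar starts after Sofia ends — done with Sofia.
Mei starts after Omar ends — done with Omar.
Noor starts after Mei ends — done with Mei.
Aoife starts exactly when Noor ends (back-to-back, no overlap) — done with Noor.
Dmitri starts after Aoife ends.

no overlapping pairs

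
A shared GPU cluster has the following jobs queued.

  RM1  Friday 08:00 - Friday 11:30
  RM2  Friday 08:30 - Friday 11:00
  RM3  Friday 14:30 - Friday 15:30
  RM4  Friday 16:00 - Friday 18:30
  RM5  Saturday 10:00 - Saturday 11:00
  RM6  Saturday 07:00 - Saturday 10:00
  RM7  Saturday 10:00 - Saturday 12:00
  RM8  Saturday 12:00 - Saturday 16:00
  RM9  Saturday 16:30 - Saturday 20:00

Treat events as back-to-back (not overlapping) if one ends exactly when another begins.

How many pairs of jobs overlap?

Two intervals overlap when each starts before the other ends.
Sorted by start: RM1, RM2, RM3, RM4, RM6, RM5, RM7, RM8, RM9.
RM2 starts before RM1 ends → RM1 and RM2 overlap.
RM3 starts after RM1 ends, so RM1 has no further overlaps.
RM3 starts after RM2 ends, so RM2 has no further overlaps.
RM4 starts after RM3 ends, so RM3 has no further overlaps.
RM6 starts after RM4 ends, so RM4 has no further overlaps.
RM5 starts exactly when RM6 ends (back-to-back, no overlap), so RM6 has no further overlaps.
RM7 starts before RM5 ends → RM5 and RM7 overlap.
RM8 starts after RM5 ends, so RM5 has no further overlaps.
RM8 starts exactly when RM7 ends (back-to-back, no overlap), so RM7 has no further overlaps.
RM9 starts after RM8 ends.
Overlapping pairs: RM1 & RM2, RM5 & RM7 — 2 in total.

2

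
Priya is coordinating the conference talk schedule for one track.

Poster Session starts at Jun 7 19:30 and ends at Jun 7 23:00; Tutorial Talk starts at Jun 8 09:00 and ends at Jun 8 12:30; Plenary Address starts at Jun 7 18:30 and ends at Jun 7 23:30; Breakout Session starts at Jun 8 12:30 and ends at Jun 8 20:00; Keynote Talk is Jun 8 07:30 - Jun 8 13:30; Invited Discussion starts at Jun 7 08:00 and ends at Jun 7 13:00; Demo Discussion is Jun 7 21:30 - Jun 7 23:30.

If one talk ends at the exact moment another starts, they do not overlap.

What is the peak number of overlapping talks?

Sweep the timeline, counting +1 at each start and −1 at each end (ends before starts at a tie):
Jun 7 08:00 start Invited Discussion → 1
Jun 7 13:00 end Invited Discussion → 0
Jun 7 18:30 start Plenary Address → 1
Jun 7 19:30 start Poster Session → 2
Jun 7 21:30 start Demo Discussion → 3
Jun 7 23:00 end Poster Session → 2
Jun 7 23:30 end Demo Discussion → 1
Jun 7 23:30 end Plenary Address → 0
Jun 8 07:30 start Keynote Talk → 1
Jun 8 09:00 start Tutorial Talk → 2
Jun 8 12:30 end Tutorial Talk → 1
Jun 8 12:30 start Breakout Session → 2
Jun 8 13:30 end Keynote Talk → 1
Jun 8 20:00 end Breakout Session → 0
Peak is 3, at Jun 7 21:30 (Demo Discussion, Plenary Address, Poster Session).

3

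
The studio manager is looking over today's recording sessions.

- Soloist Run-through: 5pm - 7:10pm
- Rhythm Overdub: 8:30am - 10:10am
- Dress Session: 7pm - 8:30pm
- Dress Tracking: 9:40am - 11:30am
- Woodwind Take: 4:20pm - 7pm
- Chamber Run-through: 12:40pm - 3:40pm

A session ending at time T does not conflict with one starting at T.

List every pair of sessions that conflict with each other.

Dress Session & Soloist Run-through, Dress Tracking & Rhythm Overdub, Soloist Run-through & Woodwind Take

Sorted by start: Rhythm Overdub, Dress Tracking, Chamber Run-through, Woodwind Take, Soloist Run-through, Dress Session.
Dress Tracking starts before Rhythm Overdub ends → Rhythm Overdub and Dress Tracking overlap.
Chamber Run-through starts after Rhythm Overdub ends, so Rhythm Overdub has no further overlaps.
Chamber Run-through starts after Dress Tracking ends, so Dress Tracking has no further overlaps.
Woodwind Take starts after Chamber Run-through ends, so Chamber Run-through has no further overlaps.
Soloist Run-through starts before Woodwind Take ends → Woodwind Take and Soloist Run-through overlap.
Dress Session starts exactly when Woodwind Take ends (back-to-back, no overlap).
Dress Session starts before Soloist Run-through ends → Soloist Run-through and Dress Session overlap.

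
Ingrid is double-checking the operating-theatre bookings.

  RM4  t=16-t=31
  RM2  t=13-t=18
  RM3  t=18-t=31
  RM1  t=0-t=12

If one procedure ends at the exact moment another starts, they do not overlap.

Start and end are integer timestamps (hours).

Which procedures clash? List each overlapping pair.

RM2 & RM4, RM3 & RM4

Sorted by start: RM1, RM2, RM4, RM3.
RM2 starts after RM1 ends, so nothing later overlaps RM1 either.
RM4 starts before RM2 ends → RM2 and RM4 overlap.
RM3 starts exactly when RM2 ends (back-to-back, no overlap).
RM3 starts before RM4 ends → RM4 and RM3 overlap.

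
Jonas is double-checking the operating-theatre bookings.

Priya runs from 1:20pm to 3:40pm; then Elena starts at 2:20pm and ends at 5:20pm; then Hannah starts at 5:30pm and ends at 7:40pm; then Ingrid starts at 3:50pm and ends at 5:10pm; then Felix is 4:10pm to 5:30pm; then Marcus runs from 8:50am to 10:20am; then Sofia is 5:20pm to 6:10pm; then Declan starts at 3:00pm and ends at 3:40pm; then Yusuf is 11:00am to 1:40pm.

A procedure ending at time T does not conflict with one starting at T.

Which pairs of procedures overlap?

Declan & Elena, Declan & Priya, Elena & Felix, Elena & Ingrid, Elena & Priya, Felix & Ingrid, Felix & Sofia, Hannah & Sofia, Priya & Yusuf

Sorted by start: Marcus, Yusuf, Priya, Elena, Declan, Ingrid, Felix, Sofia, Hannah.
Yusuf starts after Marcus ends, so nothing later overlaps Marcus either.
Priya starts before Yusuf ends → Yusuf and Priya overlap.
Elena starts after Yusuf ends, so nothing later overlaps Yusuf either.
Elena starts before Priya ends → Priya and Elena overlap.
Declan starts before Priya ends → Priya and Declan overlap.
Ingrid starts after Priya ends, so nothing later overlaps Priya either.
Declan starts before Elena ends → Elena and Declan overlap.
Ingrid starts before Elena ends → Elena and Ingrid overlap.
Felix starts before Elena ends → Elena and Felix overlap.
Sofia starts exactly when Elena ends (back-to-back, no overlap), so nothing later overlaps Elena either.
Ingrid starts after Declan ends, so nothing later overlaps Declan either.
Felix starts before Ingrid ends → Ingrid and Felix overlap.
Sofia starts after Ingrid ends, so nothing later overlaps Ingrid either.
Sofia starts before Felix ends → Felix and Sofia overlap.
Hannah starts exactly when Felix ends (back-to-back, no overlap).
Hannah starts before Sofia ends → Sofia and Hannah overlap.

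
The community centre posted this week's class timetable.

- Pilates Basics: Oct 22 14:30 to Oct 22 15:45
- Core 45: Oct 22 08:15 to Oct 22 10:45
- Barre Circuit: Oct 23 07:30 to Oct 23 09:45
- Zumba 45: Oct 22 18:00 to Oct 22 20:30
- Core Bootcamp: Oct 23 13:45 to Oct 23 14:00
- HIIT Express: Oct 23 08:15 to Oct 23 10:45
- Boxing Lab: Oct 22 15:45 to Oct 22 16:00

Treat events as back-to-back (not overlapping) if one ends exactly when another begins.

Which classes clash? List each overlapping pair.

Barre Circuit & HIIT Express

Two intervals overlap when each starts before the other ends.
Sorted by start: Core 45, Pilates Basics, Boxing Lab, Zumba 45, Barre Circuit, HIIT Express, Core Bootcamp.
Pilates Basics starts after Core 45 ends — done with Core 45.
Boxing Lab starts exactly when Pilates Basics ends (back-to-back, no overlap) — done with Pilates Basics.
Zumba 45 starts after Boxing Lab ends — done with Boxing Lab.
Barre Circuit starts after Zumba 45 ends — done with Zumba 45.
HIIT Express starts before Barre Circuit ends → Barre Circuit and HIIT Express overlap.
Core Bootcamp starts after Barre Circuit ends.
Core Bootcamp starts after HIIT Express ends.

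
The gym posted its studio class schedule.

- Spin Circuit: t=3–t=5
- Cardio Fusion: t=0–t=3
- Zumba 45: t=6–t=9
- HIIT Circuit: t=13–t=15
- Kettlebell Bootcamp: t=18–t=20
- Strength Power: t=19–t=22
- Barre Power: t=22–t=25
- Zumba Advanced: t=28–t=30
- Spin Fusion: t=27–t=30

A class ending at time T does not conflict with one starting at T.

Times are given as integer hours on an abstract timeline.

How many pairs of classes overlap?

2

Check each pair: they overlap iff neither finishes before the other starts.
Sorted by start: Cardio Fusion, Spin Circuit, Zumba 45, HIIT Circuit, Kettlebell Bootcamp, Strength Power, Barre Power, Spin Fusion, Zumba Advanced.
Spin Circuit starts exactly when Cardio Fusion ends (back-to-back, no overlap) — done with Cardio Fusion.
Zumba 45 starts after Spin Circuit ends — done with Spin Circuit.
HIIT Circuit starts after Zumba 45 ends — done with Zumba 45.
Kettlebell Bootcamp starts after HIIT Circuit ends — done with HIIT Circuit.
Strength Power starts before Kettlebell Bootcamp ends → Kettlebell Bootcamp and Strength Power overlap.
Barre Power starts after Kettlebell Bootcamp ends — done with Kettlebell Bootcamp.
Barre Power starts exactly when Strength Power ends (back-to-back, no overlap) — done with Strength Power.
Spin Fusion starts after Barre Power ends — done with Barre Power.
Zumba Advanced starts before Spin Fusion ends → Spin Fusion and Zumba Advanced overlap.
Overlapping pairs: Kettlebell Bootcamp & Strength Power, Spin Fusion & Zumba Advanced — 2 in total.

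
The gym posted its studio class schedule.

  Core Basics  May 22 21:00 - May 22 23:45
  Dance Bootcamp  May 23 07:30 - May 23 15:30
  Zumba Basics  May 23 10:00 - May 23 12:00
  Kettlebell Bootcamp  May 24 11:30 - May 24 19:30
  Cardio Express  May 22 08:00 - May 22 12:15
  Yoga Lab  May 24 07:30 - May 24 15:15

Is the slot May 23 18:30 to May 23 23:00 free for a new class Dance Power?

Cardio Express: ends May 22 12:15 at or before Dance Power starts May 23 18:30 → clear.
Core Basics: ends May 22 23:45 at or before Dance Power starts May 23 18:30 → clear.
Dance Bootcamp: ends May 23 15:30 at or before Dance Power starts May 23 18:30 → clear.
Zumba Basics: ends May 23 12:00 at or before Dance Power starts May 23 18:30 → clear.
Yoga Lab: starts May 24 07:30 at or after Dance Power ends May 23 23:00 → clear.
Kettlebell Bootcamp: starts May 24 11:30 at or after Dance Power ends May 23 23:00 → clear.

Yes — the slot is free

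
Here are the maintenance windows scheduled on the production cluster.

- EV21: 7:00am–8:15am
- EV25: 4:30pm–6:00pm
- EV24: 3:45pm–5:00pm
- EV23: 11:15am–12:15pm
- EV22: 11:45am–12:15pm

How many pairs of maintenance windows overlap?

2

Sorted by start: EV21, EV23, EV22, EV24, EV25.
EV23 starts after EV21 ends, so nothing later overlaps EV21 either.
EV22 starts before EV23 ends → EV23 and EV22 overlap.
EV24 starts after EV23 ends, so nothing later overlaps EV23 either.
EV24 starts after EV22 ends, so nothing later overlaps EV22 either.
EV25 starts before EV24 ends → EV24 and EV25 overlap.
Overlapping pairs: EV22 & EV23, EV24 & EV25 — 2 in total.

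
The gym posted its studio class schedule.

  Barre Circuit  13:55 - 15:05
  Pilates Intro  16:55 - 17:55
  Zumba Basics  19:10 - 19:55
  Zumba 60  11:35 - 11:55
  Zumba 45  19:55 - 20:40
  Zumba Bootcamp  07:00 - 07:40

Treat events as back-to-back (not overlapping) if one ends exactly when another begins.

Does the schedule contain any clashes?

Sorted by start: Zumba Bootcamp, Zumba 60, Barre Circuit, Pilates Intro, Zumba Basics, Zumba 45.
Zumba 60 starts after Zumba Bootcamp ends, so nothing later overlaps Zumba Bootcamp either.
Barre Circuit starts after Zumba 60 ends, so nothing later overlaps Zumba 60 either.
Pilates Intro starts after Barre Circuit ends, so nothing later overlaps Barre Circuit either.
Zumba Basics starts after Pilates Intro ends, so nothing later overlaps Pilates Intro either.
Zumba 45 starts exactly when Zumba Basics ends (back-to-back, no overlap).
Every pair is clear; the schedule has no overlaps.

No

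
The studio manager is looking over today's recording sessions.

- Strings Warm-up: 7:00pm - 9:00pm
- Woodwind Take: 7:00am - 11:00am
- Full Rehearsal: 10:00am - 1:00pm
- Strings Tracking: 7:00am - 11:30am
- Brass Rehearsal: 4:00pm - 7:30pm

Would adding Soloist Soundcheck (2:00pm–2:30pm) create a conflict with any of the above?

No — it doesn't clash with anything

Woodwind Take: ends 11:00am at or before Soloist Soundcheck starts 2:00pm → clear.
Strings Tracking: ends 11:30am at or before Soloist Soundcheck starts 2:00pm → clear.
Full Rehearsal: ends 1:00pm at or before Soloist Soundcheck starts 2:00pm → clear.
Brass Rehearsal: starts 4:00pm at or after Soloist Soundcheck ends 2:30pm → clear.
Strings Warm-up: starts 7:00pm at or after Soloist Soundcheck ends 2:30pm → clear.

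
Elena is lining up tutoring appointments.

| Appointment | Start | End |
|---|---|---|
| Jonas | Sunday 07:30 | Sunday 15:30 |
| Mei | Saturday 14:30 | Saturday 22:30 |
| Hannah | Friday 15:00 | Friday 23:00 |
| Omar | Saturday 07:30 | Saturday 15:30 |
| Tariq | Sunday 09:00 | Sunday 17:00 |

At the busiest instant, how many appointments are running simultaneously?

2

Walk through starts and ends in time order (an end at T is processed before a start at T):
Friday 15:00 start Hannah → 1
Friday 23:00 end Hannah → 0
Saturday 07:30 start Omar → 1
Saturday 14:30 start Mei → 2
Saturday 15:30 end Omar → 1
Saturday 22:30 end Mei → 0
Sunday 07:30 start Jonas → 1
Sunday 09:00 start Tariq → 2
Sunday 15:30 end Jonas → 1
Sunday 17:00 end Tariq → 0
Peak is 2, at Saturday 14:30 (Mei, Omar).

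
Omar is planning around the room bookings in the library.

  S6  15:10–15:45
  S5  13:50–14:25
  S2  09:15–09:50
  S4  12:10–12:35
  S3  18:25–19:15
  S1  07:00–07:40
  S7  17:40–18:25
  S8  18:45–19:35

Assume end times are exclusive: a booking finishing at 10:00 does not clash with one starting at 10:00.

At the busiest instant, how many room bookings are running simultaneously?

Walk through starts and ends in time order (an end at T is processed before a start at T):
07:00 start S1 → 1
07:40 end S1 → 0
09:15 start S2 → 1
09:50 end S2 → 0
12:10 start S4 → 1
12:35 end S4 → 0
13:50 start S5 → 1
14:25 end S5 → 0
15:10 start S6 → 1
15:45 end S6 → 0
17:40 start S7 → 1
18:25 end S7 → 0
18:25 start S3 → 1
18:45 start S8 → 2
19:15 end S3 → 1
19:35 end S8 → 0
Peak is 2, at 18:45 (S3, S8).

2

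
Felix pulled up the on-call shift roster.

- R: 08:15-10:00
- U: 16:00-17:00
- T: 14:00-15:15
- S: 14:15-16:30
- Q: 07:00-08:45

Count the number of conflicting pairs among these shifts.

3

Sorted by start: Q, R, T, S, U.
R starts before Q ends → Q and R overlap.
T starts after Q ends; Q is clear from here.
T starts after R ends; R is clear from here.
S starts before T ends → T and S overlap.
U starts after T ends.
U starts before S ends → S and U overlap.
Overlapping pairs: Q & R, S & T, S & U — 3 in total.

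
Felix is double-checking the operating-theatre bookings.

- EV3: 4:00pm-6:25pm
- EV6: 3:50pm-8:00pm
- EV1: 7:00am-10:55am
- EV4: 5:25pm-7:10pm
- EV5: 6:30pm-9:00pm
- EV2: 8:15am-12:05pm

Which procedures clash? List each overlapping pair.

EV1 & EV2, EV3 & EV4, EV3 & EV6, EV4 & EV5, EV4 & EV6, EV5 & EV6

Sorted by start: EV1, EV2, EV6, EV3, EV4, EV5.
EV2 starts before EV1 ends → EV1 and EV2 overlap.
EV6 starts after EV1 ends — done with EV1.
EV6 starts after EV2 ends — done with EV2.
EV3 starts before EV6 ends → EV6 and EV3 overlap.
EV4 starts before EV6 ends → EV6 and EV4 overlap.
EV5 starts before EV6 ends → EV6 and EV5 overlap.
EV4 starts before EV3 ends → EV3 and EV4 overlap.
EV5 starts after EV3 ends.
EV5 starts before EV4 ends → EV4 and EV5 overlap.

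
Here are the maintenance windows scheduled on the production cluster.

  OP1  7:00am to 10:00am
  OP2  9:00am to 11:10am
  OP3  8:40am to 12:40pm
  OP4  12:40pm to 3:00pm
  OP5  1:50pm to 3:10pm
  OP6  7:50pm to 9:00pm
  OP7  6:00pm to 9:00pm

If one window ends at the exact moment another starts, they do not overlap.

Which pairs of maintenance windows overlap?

Sorted by start: OP1, OP3, OP2, OP4, OP5, OP7, OP6.
OP3 starts before OP1 ends → OP1 and OP3 overlap.
OP2 starts before OP1 ends → OP1 and OP2 overlap.
OP4 starts after OP1 ends — done with OP1.
OP2 starts before OP3 ends → OP3 and OP2 overlap.
OP4 starts exactly when OP3 ends (back-to-back, no overlap) — done with OP3.
OP4 starts after OP2 ends — done with OP2.
OP5 starts before OP4 ends → OP4 and OP5 overlap.
OP7 starts after OP4 ends — done with OP4.
OP7 starts after OP5 ends — done with OP5.
OP6 starts before OP7 ends → OP7 and OP6 overlap.

OP1 & OP2, OP1 & OP3, OP2 & OP3, OP4 & OP5, OP6 & OP7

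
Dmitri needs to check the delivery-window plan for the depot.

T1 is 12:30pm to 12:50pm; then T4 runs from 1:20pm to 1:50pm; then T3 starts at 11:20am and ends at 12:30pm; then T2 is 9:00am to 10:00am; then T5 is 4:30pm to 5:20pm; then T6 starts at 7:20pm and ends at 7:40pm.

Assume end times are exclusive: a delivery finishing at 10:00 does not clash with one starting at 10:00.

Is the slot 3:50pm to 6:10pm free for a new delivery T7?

T2: ends 10:00am at or before T7 starts 3:50pm → clear.
T3: ends 12:30pm at or before T7 starts 3:50pm → clear.
T1: ends 12:50pm at or before T7 starts 3:50pm → clear.
T4: ends 1:50pm at or before T7 starts 3:50pm → clear.
T5: starts 4:30pm before T7 ends 6:10pm, and ends 5:20pm after T7 starts 3:50pm → overlap.
T6: starts 7:20pm at or after T7 ends 6:10pm → clear.
T7 overlaps T5.

No — it overlaps T5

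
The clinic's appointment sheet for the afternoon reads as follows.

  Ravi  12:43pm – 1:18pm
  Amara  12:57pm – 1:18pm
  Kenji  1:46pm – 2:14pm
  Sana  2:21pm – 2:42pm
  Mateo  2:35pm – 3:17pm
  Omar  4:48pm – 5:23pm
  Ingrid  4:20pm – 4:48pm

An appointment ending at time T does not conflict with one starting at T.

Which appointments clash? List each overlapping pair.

Amara & Ravi, Mateo & Sana

Sorted by start: Ravi, Amara, Kenji, Sana, Mateo, Ingrid, Omar.
Amara starts before Ravi ends → Ravi and Amara overlap.
Kenji starts after Ravi ends — done with Ravi.
Kenji starts after Amara ends — done with Amara.
Sana starts after Kenji ends — done with Kenji.
Mateo starts before Sana ends → Sana and Mateo overlap.
Ingrid starts after Sana ends — done with Sana.
Ingrid starts after Mateo ends — done with Mateo.
Omar starts exactly when Ingrid ends (back-to-back, no overlap).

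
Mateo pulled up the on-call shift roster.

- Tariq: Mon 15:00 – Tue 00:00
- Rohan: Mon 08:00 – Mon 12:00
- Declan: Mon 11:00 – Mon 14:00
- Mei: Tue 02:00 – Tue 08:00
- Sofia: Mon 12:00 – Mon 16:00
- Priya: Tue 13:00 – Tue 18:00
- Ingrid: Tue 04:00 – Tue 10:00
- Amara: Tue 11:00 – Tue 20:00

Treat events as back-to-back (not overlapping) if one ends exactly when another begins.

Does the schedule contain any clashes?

Sorted by start: Rohan, Declan, Sofia, Tariq, Mei, Ingrid, Amara, Priya.
Declan starts before Rohan ends → Rohan and Declan overlap.
That's a conflict, so the schedule is not conflict-free.

Yes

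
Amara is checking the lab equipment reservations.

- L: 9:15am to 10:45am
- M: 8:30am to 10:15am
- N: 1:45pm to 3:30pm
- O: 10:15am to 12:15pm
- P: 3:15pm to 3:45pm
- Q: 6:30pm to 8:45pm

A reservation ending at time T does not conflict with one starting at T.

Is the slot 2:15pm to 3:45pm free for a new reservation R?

M: ends 10:15am at or before R starts 2:15pm → clear.
L: ends 10:45am at or before R starts 2:15pm → clear.
O: ends 12:15pm at or before R starts 2:15pm → clear.
N: starts 1:45pm before R ends 3:45pm, and ends 3:30pm after R starts 2:15pm → overlap.
P: starts 3:15pm before R ends 3:45pm, and ends 3:45pm after R starts 2:15pm → overlap.
Q: starts 6:30pm at or after R ends 3:45pm → clear.
R overlaps N, P.

No — it overlaps N, P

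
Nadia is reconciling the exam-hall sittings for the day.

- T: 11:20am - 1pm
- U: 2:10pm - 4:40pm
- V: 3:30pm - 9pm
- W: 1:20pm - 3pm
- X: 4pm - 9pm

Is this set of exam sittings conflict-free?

Two intervals overlap when each starts before the other ends.
Sorted by start: T, W, U, V, X.
W starts after T ends; T is clear from here.
U starts before W ends → W and U overlap.
That's a conflict, so the schedule is not conflict-free.

No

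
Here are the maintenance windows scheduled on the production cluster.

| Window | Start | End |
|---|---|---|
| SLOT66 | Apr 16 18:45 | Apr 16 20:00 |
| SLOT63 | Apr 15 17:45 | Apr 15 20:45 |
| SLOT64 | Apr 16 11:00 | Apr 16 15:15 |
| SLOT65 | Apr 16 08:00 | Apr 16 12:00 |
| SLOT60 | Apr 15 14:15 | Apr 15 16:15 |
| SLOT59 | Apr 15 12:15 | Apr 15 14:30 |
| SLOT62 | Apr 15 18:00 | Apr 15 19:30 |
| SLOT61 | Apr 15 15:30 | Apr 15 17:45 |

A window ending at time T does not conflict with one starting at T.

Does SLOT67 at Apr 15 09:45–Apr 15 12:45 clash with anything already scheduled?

Yes — it overlaps SLOT59

SLOT59: starts Apr 15 12:15 before SLOT67 ends Apr 15 12:45, and ends Apr 15 14:30 after SLOT67 starts Apr 15 09:45 → overlap.
SLOT60: starts Apr 15 14:15 at or after SLOT67 ends Apr 15 12:45 → clear.
SLOT61: starts Apr 15 15:30 at or after SLOT67 ends Apr 15 12:45 → clear.
SLOT63: starts Apr 15 17:45 at or after SLOT67 ends Apr 15 12:45 → clear.
SLOT62: starts Apr 15 18:00 at or after SLOT67 ends Apr 15 12:45 → clear.
SLOT65: starts Apr 16 08:00 at or after SLOT67 ends Apr 15 12:45 → clear.
SLOT64: starts Apr 16 11:00 at or after SLOT67 ends Apr 15 12:45 → clear.
SLOT66: starts Apr 16 18:45 at or after SLOT67 ends Apr 15 12:45 → clear.
SLOT67 overlaps SLOT59.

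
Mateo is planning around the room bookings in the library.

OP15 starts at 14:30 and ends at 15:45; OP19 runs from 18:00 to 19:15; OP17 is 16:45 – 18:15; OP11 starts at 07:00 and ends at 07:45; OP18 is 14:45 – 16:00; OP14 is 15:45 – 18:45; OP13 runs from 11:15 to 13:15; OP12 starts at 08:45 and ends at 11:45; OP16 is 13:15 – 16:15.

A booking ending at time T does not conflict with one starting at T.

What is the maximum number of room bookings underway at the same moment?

3

Walk through starts and ends in time order (an end at T is processed before a start at T):
07:00 start OP11 → 1
07:45 end OP11 → 0
08:45 start OP12 → 1
11:15 start OP13 → 2
11:45 end OP12 → 1
13:15 end OP13 → 0
13:15 start OP16 → 1
14:30 start OP15 → 2
14:45 start OP18 → 3
15:45 end OP15 → 2
15:45 start OP14 → 3
16:00 end OP18 → 2
16:15 end OP16 → 1
16:45 start OP17 → 2
18:00 start OP19 → 3
18:15 end OP17 → 2
18:45 end OP14 → 1
19:15 end OP19 → 0
Peak is 3, at 14:45 (OP15, OP16, OP18).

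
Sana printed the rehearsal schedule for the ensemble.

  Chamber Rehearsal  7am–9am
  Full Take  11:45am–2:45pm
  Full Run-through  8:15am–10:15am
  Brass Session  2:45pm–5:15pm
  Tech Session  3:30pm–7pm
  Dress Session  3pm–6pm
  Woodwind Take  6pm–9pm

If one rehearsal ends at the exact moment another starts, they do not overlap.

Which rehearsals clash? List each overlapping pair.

Brass Session & Dress Session, Brass Session & Tech Session, Chamber Rehearsal & Full Run-through, Dress Session & Tech Session, Tech Session & Woodwind Take

Sorted by start: Chamber Rehearsal, Full Run-through, Full Take, Brass Session, Dress Session, Tech Session, Woodwind Take.
Full Run-through starts before Chamber Rehearsal ends → Chamber Rehearsal and Full Run-through overlap.
Full Take starts after Chamber Rehearsal ends, so nothing later overlaps Chamber Rehearsal either.
Full Take starts after Full Run-through ends, so nothing later overlaps Full Run-through either.
Brass Session starts exactly when Full Take ends (back-to-back, no overlap), so nothing later overlaps Full Take either.
Dress Session starts before Brass Session ends → Brass Session and Dress Session overlap.
Tech Session starts before Brass Session ends → Brass Session and Tech Session overlap.
Woodwind Take starts after Brass Session ends.
Tech Session starts before Dress Session ends → Dress Session and Tech Session overlap.
Woodwind Take starts exactly when Dress Session ends (back-to-back, no overlap).
Woodwind Take starts before Tech Session ends → Tech Session and Woodwind Take overlap.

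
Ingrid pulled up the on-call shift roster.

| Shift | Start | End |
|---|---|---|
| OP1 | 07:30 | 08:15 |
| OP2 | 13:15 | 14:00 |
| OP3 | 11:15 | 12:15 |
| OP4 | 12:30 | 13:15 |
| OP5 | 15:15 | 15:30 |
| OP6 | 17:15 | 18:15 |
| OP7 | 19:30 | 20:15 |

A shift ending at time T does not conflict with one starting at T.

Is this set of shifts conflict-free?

Two intervals overlap when each starts before the other ends.
Sorted by start: OP1, OP3, OP4, OP2, OP5, OP6, OP7.
OP3 starts after OP1 ends; OP1 is clear from here.
OP4 starts after OP3 ends; OP3 is clear from here.
OP2 starts exactly when OP4 ends (back-to-back, no overlap); OP4 is clear from here.
OP5 starts after OP2 ends; OP2 is clear from here.
OP6 starts after OP5 ends; OP5 is clear from here.
OP7 starts after OP6 ends.
Every pair is clear; the schedule has no overlaps.

Yes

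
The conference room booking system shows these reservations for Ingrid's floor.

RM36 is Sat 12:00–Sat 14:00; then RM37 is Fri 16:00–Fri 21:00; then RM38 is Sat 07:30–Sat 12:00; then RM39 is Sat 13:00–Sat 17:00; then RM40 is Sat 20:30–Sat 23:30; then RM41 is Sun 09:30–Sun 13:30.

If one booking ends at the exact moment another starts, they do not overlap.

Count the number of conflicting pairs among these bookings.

1

Sorted by start: RM37, RM38, RM36, RM39, RM40, RM41.
RM38 starts after RM37 ends — done with RM37.
RM36 starts exactly when RM38 ends (back-to-back, no overlap) — done with RM38.
RM39 starts before RM36 ends → RM36 and RM39 overlap.
RM40 starts after RM36 ends — done with RM36.
RM40 starts after RM39 ends — done with RM39.
RM41 starts after RM40 ends.
Overlapping pairs: RM36 & RM39 — 1 in total.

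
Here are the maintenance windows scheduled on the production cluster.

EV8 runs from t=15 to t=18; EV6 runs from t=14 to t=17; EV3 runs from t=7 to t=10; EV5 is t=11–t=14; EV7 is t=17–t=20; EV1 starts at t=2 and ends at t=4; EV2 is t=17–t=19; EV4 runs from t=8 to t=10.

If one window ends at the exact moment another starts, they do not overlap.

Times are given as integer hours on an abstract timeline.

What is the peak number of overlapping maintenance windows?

3

Sweep the timeline, counting +1 at each start and −1 at each end (ends before starts at a tie):
t=2 start EV1 → 1
t=4 end EV1 → 0
t=7 start EV3 → 1
t=8 start EV4 → 2
t=10 end EV3 → 1
t=10 end EV4 → 0
t=11 start EV5 → 1
t=14 end EV5 → 0
t=14 start EV6 → 1
t=15 start EV8 → 2
t=17 end EV6 → 1
t=17 start EV2 → 2
t=17 start EV7 → 3
t=18 end EV8 → 2
t=19 end EV2 → 1
t=20 end EV7 → 0
Peak is 3, at t=17 (EV2, EV7, EV8).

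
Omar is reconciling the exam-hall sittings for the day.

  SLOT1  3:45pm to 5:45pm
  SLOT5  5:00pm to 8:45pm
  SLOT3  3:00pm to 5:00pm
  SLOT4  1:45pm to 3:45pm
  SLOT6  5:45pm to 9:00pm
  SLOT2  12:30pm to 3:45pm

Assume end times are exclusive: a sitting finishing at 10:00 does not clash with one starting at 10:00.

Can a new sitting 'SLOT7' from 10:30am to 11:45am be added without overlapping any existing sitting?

Yes — the slot is free

SLOT2: starts 12:30pm at or after SLOT7 ends 11:45am → clear.
SLOT4: starts 1:45pm at or after SLOT7 ends 11:45am → clear.
SLOT3: starts 3:00pm at or after SLOT7 ends 11:45am → clear.
SLOT1: starts 3:45pm at or after SLOT7 ends 11:45am → clear.
SLOT5: starts 5:00pm at or after SLOT7 ends 11:45am → clear.
SLOT6: starts 5:45pm at or after SLOT7 ends 11:45am → clear.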